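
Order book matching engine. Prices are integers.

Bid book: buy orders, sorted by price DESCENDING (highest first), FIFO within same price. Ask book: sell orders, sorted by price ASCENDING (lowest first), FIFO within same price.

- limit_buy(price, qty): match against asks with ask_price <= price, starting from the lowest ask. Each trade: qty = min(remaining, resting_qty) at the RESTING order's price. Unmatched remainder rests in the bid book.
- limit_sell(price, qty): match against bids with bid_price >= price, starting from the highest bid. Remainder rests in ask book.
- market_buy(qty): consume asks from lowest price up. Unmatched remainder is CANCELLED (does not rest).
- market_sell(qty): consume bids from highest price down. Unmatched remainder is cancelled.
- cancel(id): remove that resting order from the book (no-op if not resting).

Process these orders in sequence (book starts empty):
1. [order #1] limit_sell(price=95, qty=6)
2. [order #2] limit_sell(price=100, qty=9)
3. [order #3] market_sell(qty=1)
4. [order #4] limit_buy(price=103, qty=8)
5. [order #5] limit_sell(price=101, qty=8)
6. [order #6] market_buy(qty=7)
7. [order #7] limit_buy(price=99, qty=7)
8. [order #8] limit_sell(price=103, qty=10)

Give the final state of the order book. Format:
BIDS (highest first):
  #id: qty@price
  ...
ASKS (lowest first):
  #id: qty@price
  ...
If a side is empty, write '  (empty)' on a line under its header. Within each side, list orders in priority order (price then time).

After op 1 [order #1] limit_sell(price=95, qty=6): fills=none; bids=[-] asks=[#1:6@95]
After op 2 [order #2] limit_sell(price=100, qty=9): fills=none; bids=[-] asks=[#1:6@95 #2:9@100]
After op 3 [order #3] market_sell(qty=1): fills=none; bids=[-] asks=[#1:6@95 #2:9@100]
After op 4 [order #4] limit_buy(price=103, qty=8): fills=#4x#1:6@95 #4x#2:2@100; bids=[-] asks=[#2:7@100]
After op 5 [order #5] limit_sell(price=101, qty=8): fills=none; bids=[-] asks=[#2:7@100 #5:8@101]
After op 6 [order #6] market_buy(qty=7): fills=#6x#2:7@100; bids=[-] asks=[#5:8@101]
After op 7 [order #7] limit_buy(price=99, qty=7): fills=none; bids=[#7:7@99] asks=[#5:8@101]
After op 8 [order #8] limit_sell(price=103, qty=10): fills=none; bids=[#7:7@99] asks=[#5:8@101 #8:10@103]

Answer: BIDS (highest first):
  #7: 7@99
ASKS (lowest first):
  #5: 8@101
  #8: 10@103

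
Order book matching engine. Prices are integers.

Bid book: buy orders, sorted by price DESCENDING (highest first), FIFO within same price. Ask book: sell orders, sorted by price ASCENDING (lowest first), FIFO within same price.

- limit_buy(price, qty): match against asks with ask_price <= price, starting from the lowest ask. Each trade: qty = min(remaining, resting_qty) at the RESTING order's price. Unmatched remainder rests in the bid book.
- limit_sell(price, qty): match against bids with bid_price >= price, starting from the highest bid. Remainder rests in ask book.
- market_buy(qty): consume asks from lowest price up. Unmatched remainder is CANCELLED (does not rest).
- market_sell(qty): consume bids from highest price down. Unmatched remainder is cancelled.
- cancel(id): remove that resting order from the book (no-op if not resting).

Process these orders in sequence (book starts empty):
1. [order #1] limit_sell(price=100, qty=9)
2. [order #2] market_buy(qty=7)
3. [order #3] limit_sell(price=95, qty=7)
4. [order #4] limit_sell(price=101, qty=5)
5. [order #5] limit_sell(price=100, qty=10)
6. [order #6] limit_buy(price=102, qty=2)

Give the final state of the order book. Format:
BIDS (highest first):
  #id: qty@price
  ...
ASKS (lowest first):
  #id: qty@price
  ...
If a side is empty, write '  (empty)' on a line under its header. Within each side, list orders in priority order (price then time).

After op 1 [order #1] limit_sell(price=100, qty=9): fills=none; bids=[-] asks=[#1:9@100]
After op 2 [order #2] market_buy(qty=7): fills=#2x#1:7@100; bids=[-] asks=[#1:2@100]
After op 3 [order #3] limit_sell(price=95, qty=7): fills=none; bids=[-] asks=[#3:7@95 #1:2@100]
After op 4 [order #4] limit_sell(price=101, qty=5): fills=none; bids=[-] asks=[#3:7@95 #1:2@100 #4:5@101]
After op 5 [order #5] limit_sell(price=100, qty=10): fills=none; bids=[-] asks=[#3:7@95 #1:2@100 #5:10@100 #4:5@101]
After op 6 [order #6] limit_buy(price=102, qty=2): fills=#6x#3:2@95; bids=[-] asks=[#3:5@95 #1:2@100 #5:10@100 #4:5@101]

Answer: BIDS (highest first):
  (empty)
ASKS (lowest first):
  #3: 5@95
  #1: 2@100
  #5: 10@100
  #4: 5@101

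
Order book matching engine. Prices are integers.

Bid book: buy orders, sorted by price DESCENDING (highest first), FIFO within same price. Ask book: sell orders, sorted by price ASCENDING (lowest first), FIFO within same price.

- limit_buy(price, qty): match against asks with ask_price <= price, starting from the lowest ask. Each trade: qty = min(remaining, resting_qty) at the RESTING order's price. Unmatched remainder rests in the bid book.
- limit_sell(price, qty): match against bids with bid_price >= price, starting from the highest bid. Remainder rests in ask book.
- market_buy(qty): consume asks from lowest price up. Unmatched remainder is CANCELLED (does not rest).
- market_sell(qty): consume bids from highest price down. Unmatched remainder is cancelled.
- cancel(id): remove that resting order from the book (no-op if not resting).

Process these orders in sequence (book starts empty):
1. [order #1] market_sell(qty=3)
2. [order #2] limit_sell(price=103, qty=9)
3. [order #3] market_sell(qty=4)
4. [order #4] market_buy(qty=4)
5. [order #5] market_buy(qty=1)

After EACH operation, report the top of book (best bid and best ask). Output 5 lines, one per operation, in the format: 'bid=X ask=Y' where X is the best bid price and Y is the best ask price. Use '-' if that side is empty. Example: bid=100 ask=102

Answer: bid=- ask=-
bid=- ask=103
bid=- ask=103
bid=- ask=103
bid=- ask=103

Derivation:
After op 1 [order #1] market_sell(qty=3): fills=none; bids=[-] asks=[-]
After op 2 [order #2] limit_sell(price=103, qty=9): fills=none; bids=[-] asks=[#2:9@103]
After op 3 [order #3] market_sell(qty=4): fills=none; bids=[-] asks=[#2:9@103]
After op 4 [order #4] market_buy(qty=4): fills=#4x#2:4@103; bids=[-] asks=[#2:5@103]
After op 5 [order #5] market_buy(qty=1): fills=#5x#2:1@103; bids=[-] asks=[#2:4@103]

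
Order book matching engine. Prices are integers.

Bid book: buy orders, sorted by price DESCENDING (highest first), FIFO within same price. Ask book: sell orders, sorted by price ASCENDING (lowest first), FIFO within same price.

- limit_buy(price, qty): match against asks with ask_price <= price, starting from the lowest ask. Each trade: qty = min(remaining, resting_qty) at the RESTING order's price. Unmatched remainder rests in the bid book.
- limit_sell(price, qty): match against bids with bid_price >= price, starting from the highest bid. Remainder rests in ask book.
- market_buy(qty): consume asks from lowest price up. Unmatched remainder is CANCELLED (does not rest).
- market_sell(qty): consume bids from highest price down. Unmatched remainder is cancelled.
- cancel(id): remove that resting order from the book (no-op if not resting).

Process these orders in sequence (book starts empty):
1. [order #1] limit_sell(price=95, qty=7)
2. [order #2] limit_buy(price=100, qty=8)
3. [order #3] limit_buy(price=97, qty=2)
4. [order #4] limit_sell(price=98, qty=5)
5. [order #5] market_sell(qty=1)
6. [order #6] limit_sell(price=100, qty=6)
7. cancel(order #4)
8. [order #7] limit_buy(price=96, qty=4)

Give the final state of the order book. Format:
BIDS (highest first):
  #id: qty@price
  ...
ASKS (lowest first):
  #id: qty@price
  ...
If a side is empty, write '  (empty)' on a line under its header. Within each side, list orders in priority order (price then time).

Answer: BIDS (highest first):
  #3: 1@97
  #7: 4@96
ASKS (lowest first):
  #6: 6@100

Derivation:
After op 1 [order #1] limit_sell(price=95, qty=7): fills=none; bids=[-] asks=[#1:7@95]
After op 2 [order #2] limit_buy(price=100, qty=8): fills=#2x#1:7@95; bids=[#2:1@100] asks=[-]
After op 3 [order #3] limit_buy(price=97, qty=2): fills=none; bids=[#2:1@100 #3:2@97] asks=[-]
After op 4 [order #4] limit_sell(price=98, qty=5): fills=#2x#4:1@100; bids=[#3:2@97] asks=[#4:4@98]
After op 5 [order #5] market_sell(qty=1): fills=#3x#5:1@97; bids=[#3:1@97] asks=[#4:4@98]
After op 6 [order #6] limit_sell(price=100, qty=6): fills=none; bids=[#3:1@97] asks=[#4:4@98 #6:6@100]
After op 7 cancel(order #4): fills=none; bids=[#3:1@97] asks=[#6:6@100]
After op 8 [order #7] limit_buy(price=96, qty=4): fills=none; bids=[#3:1@97 #7:4@96] asks=[#6:6@100]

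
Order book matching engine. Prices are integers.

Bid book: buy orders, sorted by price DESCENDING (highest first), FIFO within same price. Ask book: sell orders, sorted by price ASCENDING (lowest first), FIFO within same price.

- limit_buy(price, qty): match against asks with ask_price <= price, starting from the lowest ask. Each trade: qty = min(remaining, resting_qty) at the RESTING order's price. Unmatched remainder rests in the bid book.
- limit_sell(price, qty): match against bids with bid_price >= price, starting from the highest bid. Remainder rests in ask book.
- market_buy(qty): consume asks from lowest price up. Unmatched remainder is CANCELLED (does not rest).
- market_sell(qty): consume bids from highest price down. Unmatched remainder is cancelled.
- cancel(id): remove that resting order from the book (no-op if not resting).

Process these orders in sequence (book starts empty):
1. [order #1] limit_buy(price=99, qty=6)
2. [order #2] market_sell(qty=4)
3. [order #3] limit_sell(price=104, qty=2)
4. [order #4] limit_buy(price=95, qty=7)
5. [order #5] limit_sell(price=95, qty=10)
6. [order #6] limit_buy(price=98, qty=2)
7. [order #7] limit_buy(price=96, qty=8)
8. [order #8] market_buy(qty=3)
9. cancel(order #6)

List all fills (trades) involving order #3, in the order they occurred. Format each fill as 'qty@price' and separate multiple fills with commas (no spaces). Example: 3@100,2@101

After op 1 [order #1] limit_buy(price=99, qty=6): fills=none; bids=[#1:6@99] asks=[-]
After op 2 [order #2] market_sell(qty=4): fills=#1x#2:4@99; bids=[#1:2@99] asks=[-]
After op 3 [order #3] limit_sell(price=104, qty=2): fills=none; bids=[#1:2@99] asks=[#3:2@104]
After op 4 [order #4] limit_buy(price=95, qty=7): fills=none; bids=[#1:2@99 #4:7@95] asks=[#3:2@104]
After op 5 [order #5] limit_sell(price=95, qty=10): fills=#1x#5:2@99 #4x#5:7@95; bids=[-] asks=[#5:1@95 #3:2@104]
After op 6 [order #6] limit_buy(price=98, qty=2): fills=#6x#5:1@95; bids=[#6:1@98] asks=[#3:2@104]
After op 7 [order #7] limit_buy(price=96, qty=8): fills=none; bids=[#6:1@98 #7:8@96] asks=[#3:2@104]
After op 8 [order #8] market_buy(qty=3): fills=#8x#3:2@104; bids=[#6:1@98 #7:8@96] asks=[-]
After op 9 cancel(order #6): fills=none; bids=[#7:8@96] asks=[-]

Answer: 2@104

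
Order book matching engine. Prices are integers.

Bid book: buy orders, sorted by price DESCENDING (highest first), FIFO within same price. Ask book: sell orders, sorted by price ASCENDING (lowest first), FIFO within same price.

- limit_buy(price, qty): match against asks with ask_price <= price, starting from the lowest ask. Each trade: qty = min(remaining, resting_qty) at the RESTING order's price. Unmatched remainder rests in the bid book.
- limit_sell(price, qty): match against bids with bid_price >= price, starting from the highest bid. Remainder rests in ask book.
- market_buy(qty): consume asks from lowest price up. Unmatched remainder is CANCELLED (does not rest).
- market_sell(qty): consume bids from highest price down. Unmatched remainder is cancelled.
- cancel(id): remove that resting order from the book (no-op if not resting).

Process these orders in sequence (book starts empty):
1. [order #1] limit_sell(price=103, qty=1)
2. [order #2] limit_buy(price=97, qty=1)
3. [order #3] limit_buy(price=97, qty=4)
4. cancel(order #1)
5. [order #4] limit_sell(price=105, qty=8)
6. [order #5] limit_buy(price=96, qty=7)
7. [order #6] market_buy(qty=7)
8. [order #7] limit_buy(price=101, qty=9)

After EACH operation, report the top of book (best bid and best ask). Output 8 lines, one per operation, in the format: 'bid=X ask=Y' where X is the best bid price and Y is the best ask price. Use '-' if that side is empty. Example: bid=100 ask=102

Answer: bid=- ask=103
bid=97 ask=103
bid=97 ask=103
bid=97 ask=-
bid=97 ask=105
bid=97 ask=105
bid=97 ask=105
bid=101 ask=105

Derivation:
After op 1 [order #1] limit_sell(price=103, qty=1): fills=none; bids=[-] asks=[#1:1@103]
After op 2 [order #2] limit_buy(price=97, qty=1): fills=none; bids=[#2:1@97] asks=[#1:1@103]
After op 3 [order #3] limit_buy(price=97, qty=4): fills=none; bids=[#2:1@97 #3:4@97] asks=[#1:1@103]
After op 4 cancel(order #1): fills=none; bids=[#2:1@97 #3:4@97] asks=[-]
After op 5 [order #4] limit_sell(price=105, qty=8): fills=none; bids=[#2:1@97 #3:4@97] asks=[#4:8@105]
After op 6 [order #5] limit_buy(price=96, qty=7): fills=none; bids=[#2:1@97 #3:4@97 #5:7@96] asks=[#4:8@105]
After op 7 [order #6] market_buy(qty=7): fills=#6x#4:7@105; bids=[#2:1@97 #3:4@97 #5:7@96] asks=[#4:1@105]
After op 8 [order #7] limit_buy(price=101, qty=9): fills=none; bids=[#7:9@101 #2:1@97 #3:4@97 #5:7@96] asks=[#4:1@105]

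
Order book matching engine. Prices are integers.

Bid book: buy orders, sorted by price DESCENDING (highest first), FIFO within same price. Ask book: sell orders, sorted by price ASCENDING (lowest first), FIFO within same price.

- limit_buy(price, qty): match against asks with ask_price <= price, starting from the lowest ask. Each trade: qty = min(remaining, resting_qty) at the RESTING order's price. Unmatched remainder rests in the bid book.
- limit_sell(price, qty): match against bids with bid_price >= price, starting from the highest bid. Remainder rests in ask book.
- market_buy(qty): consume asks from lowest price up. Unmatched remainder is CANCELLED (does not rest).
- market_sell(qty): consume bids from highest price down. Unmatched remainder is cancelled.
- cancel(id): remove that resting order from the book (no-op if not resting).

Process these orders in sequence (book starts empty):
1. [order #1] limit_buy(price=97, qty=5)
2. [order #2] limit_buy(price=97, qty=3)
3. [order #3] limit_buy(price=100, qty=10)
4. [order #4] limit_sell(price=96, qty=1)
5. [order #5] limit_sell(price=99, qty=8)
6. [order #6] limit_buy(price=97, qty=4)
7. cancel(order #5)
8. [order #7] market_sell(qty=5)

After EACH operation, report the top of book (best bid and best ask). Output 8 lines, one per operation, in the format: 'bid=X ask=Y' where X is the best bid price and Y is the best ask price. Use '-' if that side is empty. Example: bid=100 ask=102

After op 1 [order #1] limit_buy(price=97, qty=5): fills=none; bids=[#1:5@97] asks=[-]
After op 2 [order #2] limit_buy(price=97, qty=3): fills=none; bids=[#1:5@97 #2:3@97] asks=[-]
After op 3 [order #3] limit_buy(price=100, qty=10): fills=none; bids=[#3:10@100 #1:5@97 #2:3@97] asks=[-]
After op 4 [order #4] limit_sell(price=96, qty=1): fills=#3x#4:1@100; bids=[#3:9@100 #1:5@97 #2:3@97] asks=[-]
After op 5 [order #5] limit_sell(price=99, qty=8): fills=#3x#5:8@100; bids=[#3:1@100 #1:5@97 #2:3@97] asks=[-]
After op 6 [order #6] limit_buy(price=97, qty=4): fills=none; bids=[#3:1@100 #1:5@97 #2:3@97 #6:4@97] asks=[-]
After op 7 cancel(order #5): fills=none; bids=[#3:1@100 #1:5@97 #2:3@97 #6:4@97] asks=[-]
After op 8 [order #7] market_sell(qty=5): fills=#3x#7:1@100 #1x#7:4@97; bids=[#1:1@97 #2:3@97 #6:4@97] asks=[-]

Answer: bid=97 ask=-
bid=97 ask=-
bid=100 ask=-
bid=100 ask=-
bid=100 ask=-
bid=100 ask=-
bid=100 ask=-
bid=97 ask=-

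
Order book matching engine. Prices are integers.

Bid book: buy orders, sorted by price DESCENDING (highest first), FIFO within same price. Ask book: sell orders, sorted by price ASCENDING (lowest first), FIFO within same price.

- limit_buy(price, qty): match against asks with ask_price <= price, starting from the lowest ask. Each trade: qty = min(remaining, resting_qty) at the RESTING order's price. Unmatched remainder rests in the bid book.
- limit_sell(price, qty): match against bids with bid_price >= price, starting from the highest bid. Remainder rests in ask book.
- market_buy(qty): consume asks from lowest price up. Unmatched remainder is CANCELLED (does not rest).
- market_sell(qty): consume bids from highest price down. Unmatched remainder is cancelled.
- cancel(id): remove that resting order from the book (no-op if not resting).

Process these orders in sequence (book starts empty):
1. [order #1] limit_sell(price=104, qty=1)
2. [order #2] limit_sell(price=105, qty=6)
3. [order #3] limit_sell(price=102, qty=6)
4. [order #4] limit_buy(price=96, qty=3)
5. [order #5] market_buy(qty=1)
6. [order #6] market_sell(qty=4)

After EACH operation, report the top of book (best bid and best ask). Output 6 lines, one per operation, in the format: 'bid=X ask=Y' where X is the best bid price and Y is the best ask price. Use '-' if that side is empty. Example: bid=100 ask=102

After op 1 [order #1] limit_sell(price=104, qty=1): fills=none; bids=[-] asks=[#1:1@104]
After op 2 [order #2] limit_sell(price=105, qty=6): fills=none; bids=[-] asks=[#1:1@104 #2:6@105]
After op 3 [order #3] limit_sell(price=102, qty=6): fills=none; bids=[-] asks=[#3:6@102 #1:1@104 #2:6@105]
After op 4 [order #4] limit_buy(price=96, qty=3): fills=none; bids=[#4:3@96] asks=[#3:6@102 #1:1@104 #2:6@105]
After op 5 [order #5] market_buy(qty=1): fills=#5x#3:1@102; bids=[#4:3@96] asks=[#3:5@102 #1:1@104 #2:6@105]
After op 6 [order #6] market_sell(qty=4): fills=#4x#6:3@96; bids=[-] asks=[#3:5@102 #1:1@104 #2:6@105]

Answer: bid=- ask=104
bid=- ask=104
bid=- ask=102
bid=96 ask=102
bid=96 ask=102
bid=- ask=102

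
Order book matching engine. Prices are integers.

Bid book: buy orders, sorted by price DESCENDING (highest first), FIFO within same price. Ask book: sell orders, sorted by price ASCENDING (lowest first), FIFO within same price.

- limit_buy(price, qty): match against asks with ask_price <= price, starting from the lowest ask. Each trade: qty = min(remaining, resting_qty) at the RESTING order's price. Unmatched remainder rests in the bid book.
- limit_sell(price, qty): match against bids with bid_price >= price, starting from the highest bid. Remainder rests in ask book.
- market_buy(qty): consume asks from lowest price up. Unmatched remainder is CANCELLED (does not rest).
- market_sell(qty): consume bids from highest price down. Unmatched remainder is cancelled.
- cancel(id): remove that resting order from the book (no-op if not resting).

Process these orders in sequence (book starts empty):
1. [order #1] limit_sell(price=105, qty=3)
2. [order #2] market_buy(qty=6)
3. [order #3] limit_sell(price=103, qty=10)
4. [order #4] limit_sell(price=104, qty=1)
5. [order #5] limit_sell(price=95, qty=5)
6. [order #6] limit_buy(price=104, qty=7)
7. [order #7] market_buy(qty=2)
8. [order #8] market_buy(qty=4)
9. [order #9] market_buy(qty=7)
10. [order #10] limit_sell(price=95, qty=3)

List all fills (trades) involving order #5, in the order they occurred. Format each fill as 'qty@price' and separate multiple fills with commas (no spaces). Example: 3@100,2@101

After op 1 [order #1] limit_sell(price=105, qty=3): fills=none; bids=[-] asks=[#1:3@105]
After op 2 [order #2] market_buy(qty=6): fills=#2x#1:3@105; bids=[-] asks=[-]
After op 3 [order #3] limit_sell(price=103, qty=10): fills=none; bids=[-] asks=[#3:10@103]
After op 4 [order #4] limit_sell(price=104, qty=1): fills=none; bids=[-] asks=[#3:10@103 #4:1@104]
After op 5 [order #5] limit_sell(price=95, qty=5): fills=none; bids=[-] asks=[#5:5@95 #3:10@103 #4:1@104]
After op 6 [order #6] limit_buy(price=104, qty=7): fills=#6x#5:5@95 #6x#3:2@103; bids=[-] asks=[#3:8@103 #4:1@104]
After op 7 [order #7] market_buy(qty=2): fills=#7x#3:2@103; bids=[-] asks=[#3:6@103 #4:1@104]
After op 8 [order #8] market_buy(qty=4): fills=#8x#3:4@103; bids=[-] asks=[#3:2@103 #4:1@104]
After op 9 [order #9] market_buy(qty=7): fills=#9x#3:2@103 #9x#4:1@104; bids=[-] asks=[-]
After op 10 [order #10] limit_sell(price=95, qty=3): fills=none; bids=[-] asks=[#10:3@95]

Answer: 5@95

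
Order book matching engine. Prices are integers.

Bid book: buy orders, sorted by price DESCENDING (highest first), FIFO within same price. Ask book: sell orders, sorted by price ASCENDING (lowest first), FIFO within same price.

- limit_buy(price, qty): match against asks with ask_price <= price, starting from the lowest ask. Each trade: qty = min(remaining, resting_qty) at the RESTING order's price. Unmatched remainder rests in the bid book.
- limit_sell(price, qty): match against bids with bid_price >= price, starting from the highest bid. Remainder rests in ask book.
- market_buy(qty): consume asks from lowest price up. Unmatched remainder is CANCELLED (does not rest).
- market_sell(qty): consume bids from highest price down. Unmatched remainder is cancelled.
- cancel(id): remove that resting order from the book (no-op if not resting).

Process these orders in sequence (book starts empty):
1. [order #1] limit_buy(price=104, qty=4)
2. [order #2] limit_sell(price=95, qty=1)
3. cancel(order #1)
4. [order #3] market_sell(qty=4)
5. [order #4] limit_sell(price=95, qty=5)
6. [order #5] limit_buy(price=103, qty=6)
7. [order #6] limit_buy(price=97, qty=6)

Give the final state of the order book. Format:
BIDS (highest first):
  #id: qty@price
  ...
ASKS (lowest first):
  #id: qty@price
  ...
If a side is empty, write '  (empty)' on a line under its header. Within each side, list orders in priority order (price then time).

Answer: BIDS (highest first):
  #5: 1@103
  #6: 6@97
ASKS (lowest first):
  (empty)

Derivation:
After op 1 [order #1] limit_buy(price=104, qty=4): fills=none; bids=[#1:4@104] asks=[-]
After op 2 [order #2] limit_sell(price=95, qty=1): fills=#1x#2:1@104; bids=[#1:3@104] asks=[-]
After op 3 cancel(order #1): fills=none; bids=[-] asks=[-]
After op 4 [order #3] market_sell(qty=4): fills=none; bids=[-] asks=[-]
After op 5 [order #4] limit_sell(price=95, qty=5): fills=none; bids=[-] asks=[#4:5@95]
After op 6 [order #5] limit_buy(price=103, qty=6): fills=#5x#4:5@95; bids=[#5:1@103] asks=[-]
After op 7 [order #6] limit_buy(price=97, qty=6): fills=none; bids=[#5:1@103 #6:6@97] asks=[-]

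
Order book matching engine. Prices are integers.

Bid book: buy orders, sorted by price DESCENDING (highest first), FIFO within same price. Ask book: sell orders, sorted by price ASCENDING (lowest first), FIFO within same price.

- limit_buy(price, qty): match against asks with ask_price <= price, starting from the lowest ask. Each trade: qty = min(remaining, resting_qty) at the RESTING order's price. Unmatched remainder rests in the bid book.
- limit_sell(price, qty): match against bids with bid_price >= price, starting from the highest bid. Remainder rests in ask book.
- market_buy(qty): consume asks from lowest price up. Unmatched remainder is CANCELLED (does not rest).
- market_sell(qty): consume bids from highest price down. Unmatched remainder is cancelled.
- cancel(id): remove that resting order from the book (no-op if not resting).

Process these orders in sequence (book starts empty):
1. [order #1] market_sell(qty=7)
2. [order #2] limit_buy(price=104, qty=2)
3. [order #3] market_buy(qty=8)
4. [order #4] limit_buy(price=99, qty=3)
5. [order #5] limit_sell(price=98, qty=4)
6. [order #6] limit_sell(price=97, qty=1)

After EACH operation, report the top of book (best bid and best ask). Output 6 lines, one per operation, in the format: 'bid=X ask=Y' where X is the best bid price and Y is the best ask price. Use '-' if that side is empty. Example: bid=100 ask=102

After op 1 [order #1] market_sell(qty=7): fills=none; bids=[-] asks=[-]
After op 2 [order #2] limit_buy(price=104, qty=2): fills=none; bids=[#2:2@104] asks=[-]
After op 3 [order #3] market_buy(qty=8): fills=none; bids=[#2:2@104] asks=[-]
After op 4 [order #4] limit_buy(price=99, qty=3): fills=none; bids=[#2:2@104 #4:3@99] asks=[-]
After op 5 [order #5] limit_sell(price=98, qty=4): fills=#2x#5:2@104 #4x#5:2@99; bids=[#4:1@99] asks=[-]
After op 6 [order #6] limit_sell(price=97, qty=1): fills=#4x#6:1@99; bids=[-] asks=[-]

Answer: bid=- ask=-
bid=104 ask=-
bid=104 ask=-
bid=104 ask=-
bid=99 ask=-
bid=- ask=-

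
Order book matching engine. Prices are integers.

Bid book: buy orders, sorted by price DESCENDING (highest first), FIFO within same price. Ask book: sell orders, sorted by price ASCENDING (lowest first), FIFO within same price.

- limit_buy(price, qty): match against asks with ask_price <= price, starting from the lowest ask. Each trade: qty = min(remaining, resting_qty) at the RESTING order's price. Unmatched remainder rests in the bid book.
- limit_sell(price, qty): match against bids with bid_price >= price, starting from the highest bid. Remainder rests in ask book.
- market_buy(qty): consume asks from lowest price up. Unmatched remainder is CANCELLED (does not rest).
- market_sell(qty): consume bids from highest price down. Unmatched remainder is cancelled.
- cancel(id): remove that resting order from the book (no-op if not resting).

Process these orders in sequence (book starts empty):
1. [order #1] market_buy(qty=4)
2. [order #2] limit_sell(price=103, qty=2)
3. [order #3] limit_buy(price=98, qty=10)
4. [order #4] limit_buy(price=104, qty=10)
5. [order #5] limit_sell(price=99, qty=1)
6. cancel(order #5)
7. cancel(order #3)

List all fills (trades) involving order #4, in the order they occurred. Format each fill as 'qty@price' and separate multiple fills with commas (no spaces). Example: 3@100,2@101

After op 1 [order #1] market_buy(qty=4): fills=none; bids=[-] asks=[-]
After op 2 [order #2] limit_sell(price=103, qty=2): fills=none; bids=[-] asks=[#2:2@103]
After op 3 [order #3] limit_buy(price=98, qty=10): fills=none; bids=[#3:10@98] asks=[#2:2@103]
After op 4 [order #4] limit_buy(price=104, qty=10): fills=#4x#2:2@103; bids=[#4:8@104 #3:10@98] asks=[-]
After op 5 [order #5] limit_sell(price=99, qty=1): fills=#4x#5:1@104; bids=[#4:7@104 #3:10@98] asks=[-]
After op 6 cancel(order #5): fills=none; bids=[#4:7@104 #3:10@98] asks=[-]
After op 7 cancel(order #3): fills=none; bids=[#4:7@104] asks=[-]

Answer: 2@103,1@104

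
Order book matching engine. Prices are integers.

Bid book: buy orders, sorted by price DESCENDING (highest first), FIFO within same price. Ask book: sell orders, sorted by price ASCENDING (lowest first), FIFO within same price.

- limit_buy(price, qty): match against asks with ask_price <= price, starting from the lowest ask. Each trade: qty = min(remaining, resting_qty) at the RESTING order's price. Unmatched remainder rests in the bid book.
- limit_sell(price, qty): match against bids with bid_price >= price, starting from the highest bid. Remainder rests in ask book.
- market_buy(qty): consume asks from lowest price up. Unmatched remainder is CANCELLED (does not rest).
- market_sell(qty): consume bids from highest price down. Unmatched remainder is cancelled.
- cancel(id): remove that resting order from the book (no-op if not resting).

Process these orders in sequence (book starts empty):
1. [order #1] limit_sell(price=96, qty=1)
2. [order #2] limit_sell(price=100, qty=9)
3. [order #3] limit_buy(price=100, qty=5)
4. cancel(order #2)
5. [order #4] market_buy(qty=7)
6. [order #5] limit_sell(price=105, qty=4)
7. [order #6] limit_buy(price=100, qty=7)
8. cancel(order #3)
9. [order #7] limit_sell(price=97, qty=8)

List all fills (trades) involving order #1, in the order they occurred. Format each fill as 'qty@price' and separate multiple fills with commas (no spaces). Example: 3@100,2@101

After op 1 [order #1] limit_sell(price=96, qty=1): fills=none; bids=[-] asks=[#1:1@96]
After op 2 [order #2] limit_sell(price=100, qty=9): fills=none; bids=[-] asks=[#1:1@96 #2:9@100]
After op 3 [order #3] limit_buy(price=100, qty=5): fills=#3x#1:1@96 #3x#2:4@100; bids=[-] asks=[#2:5@100]
After op 4 cancel(order #2): fills=none; bids=[-] asks=[-]
After op 5 [order #4] market_buy(qty=7): fills=none; bids=[-] asks=[-]
After op 6 [order #5] limit_sell(price=105, qty=4): fills=none; bids=[-] asks=[#5:4@105]
After op 7 [order #6] limit_buy(price=100, qty=7): fills=none; bids=[#6:7@100] asks=[#5:4@105]
After op 8 cancel(order #3): fills=none; bids=[#6:7@100] asks=[#5:4@105]
After op 9 [order #7] limit_sell(price=97, qty=8): fills=#6x#7:7@100; bids=[-] asks=[#7:1@97 #5:4@105]

Answer: 1@96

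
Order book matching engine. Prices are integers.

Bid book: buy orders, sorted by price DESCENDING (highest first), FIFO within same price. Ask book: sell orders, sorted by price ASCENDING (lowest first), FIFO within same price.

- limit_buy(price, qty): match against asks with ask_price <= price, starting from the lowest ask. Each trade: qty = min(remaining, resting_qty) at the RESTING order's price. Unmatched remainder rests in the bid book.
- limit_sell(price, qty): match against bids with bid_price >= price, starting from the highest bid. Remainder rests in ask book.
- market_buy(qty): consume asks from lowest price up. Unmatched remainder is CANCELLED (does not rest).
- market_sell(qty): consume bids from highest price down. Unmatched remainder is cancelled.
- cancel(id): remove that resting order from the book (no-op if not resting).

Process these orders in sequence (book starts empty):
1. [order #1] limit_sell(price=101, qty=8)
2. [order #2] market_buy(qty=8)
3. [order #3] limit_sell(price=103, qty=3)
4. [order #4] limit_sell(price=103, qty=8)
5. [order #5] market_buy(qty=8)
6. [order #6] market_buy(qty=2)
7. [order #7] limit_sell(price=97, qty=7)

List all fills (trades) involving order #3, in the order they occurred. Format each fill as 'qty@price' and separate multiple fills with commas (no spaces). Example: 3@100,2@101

Answer: 3@103

Derivation:
After op 1 [order #1] limit_sell(price=101, qty=8): fills=none; bids=[-] asks=[#1:8@101]
After op 2 [order #2] market_buy(qty=8): fills=#2x#1:8@101; bids=[-] asks=[-]
After op 3 [order #3] limit_sell(price=103, qty=3): fills=none; bids=[-] asks=[#3:3@103]
After op 4 [order #4] limit_sell(price=103, qty=8): fills=none; bids=[-] asks=[#3:3@103 #4:8@103]
After op 5 [order #5] market_buy(qty=8): fills=#5x#3:3@103 #5x#4:5@103; bids=[-] asks=[#4:3@103]
After op 6 [order #6] market_buy(qty=2): fills=#6x#4:2@103; bids=[-] asks=[#4:1@103]
After op 7 [order #7] limit_sell(price=97, qty=7): fills=none; bids=[-] asks=[#7:7@97 #4:1@103]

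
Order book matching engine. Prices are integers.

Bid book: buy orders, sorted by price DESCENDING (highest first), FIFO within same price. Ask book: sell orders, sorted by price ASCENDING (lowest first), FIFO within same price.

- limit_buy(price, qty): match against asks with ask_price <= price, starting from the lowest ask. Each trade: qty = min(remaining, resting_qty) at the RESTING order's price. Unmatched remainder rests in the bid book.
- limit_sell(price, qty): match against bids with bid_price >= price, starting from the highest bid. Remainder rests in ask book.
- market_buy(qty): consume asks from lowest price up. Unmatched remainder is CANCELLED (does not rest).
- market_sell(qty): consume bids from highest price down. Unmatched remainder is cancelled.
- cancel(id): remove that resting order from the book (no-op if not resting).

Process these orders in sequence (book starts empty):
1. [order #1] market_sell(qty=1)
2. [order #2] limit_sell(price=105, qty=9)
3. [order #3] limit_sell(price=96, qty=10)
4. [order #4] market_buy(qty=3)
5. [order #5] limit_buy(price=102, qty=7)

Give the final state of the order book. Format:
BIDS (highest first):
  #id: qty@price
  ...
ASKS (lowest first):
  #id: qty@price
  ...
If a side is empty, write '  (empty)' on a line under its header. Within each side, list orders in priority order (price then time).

Answer: BIDS (highest first):
  (empty)
ASKS (lowest first):
  #2: 9@105

Derivation:
After op 1 [order #1] market_sell(qty=1): fills=none; bids=[-] asks=[-]
After op 2 [order #2] limit_sell(price=105, qty=9): fills=none; bids=[-] asks=[#2:9@105]
After op 3 [order #3] limit_sell(price=96, qty=10): fills=none; bids=[-] asks=[#3:10@96 #2:9@105]
After op 4 [order #4] market_buy(qty=3): fills=#4x#3:3@96; bids=[-] asks=[#3:7@96 #2:9@105]
After op 5 [order #5] limit_buy(price=102, qty=7): fills=#5x#3:7@96; bids=[-] asks=[#2:9@105]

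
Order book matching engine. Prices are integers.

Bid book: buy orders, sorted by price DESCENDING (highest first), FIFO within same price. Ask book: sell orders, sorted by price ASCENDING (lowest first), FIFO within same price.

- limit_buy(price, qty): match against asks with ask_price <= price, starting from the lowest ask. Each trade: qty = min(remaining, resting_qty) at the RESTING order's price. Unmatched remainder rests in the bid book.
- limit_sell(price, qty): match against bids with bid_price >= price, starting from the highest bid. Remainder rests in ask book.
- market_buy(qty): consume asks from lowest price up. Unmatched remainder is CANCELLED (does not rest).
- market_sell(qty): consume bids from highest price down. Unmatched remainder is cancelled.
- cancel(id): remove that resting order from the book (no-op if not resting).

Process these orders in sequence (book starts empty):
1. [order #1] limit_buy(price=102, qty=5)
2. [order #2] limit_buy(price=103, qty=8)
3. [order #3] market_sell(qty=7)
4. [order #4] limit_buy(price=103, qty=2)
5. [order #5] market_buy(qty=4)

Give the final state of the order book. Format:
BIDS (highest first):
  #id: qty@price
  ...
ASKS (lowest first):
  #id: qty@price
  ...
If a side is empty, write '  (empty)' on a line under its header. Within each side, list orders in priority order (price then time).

Answer: BIDS (highest first):
  #2: 1@103
  #4: 2@103
  #1: 5@102
ASKS (lowest first):
  (empty)

Derivation:
After op 1 [order #1] limit_buy(price=102, qty=5): fills=none; bids=[#1:5@102] asks=[-]
After op 2 [order #2] limit_buy(price=103, qty=8): fills=none; bids=[#2:8@103 #1:5@102] asks=[-]
After op 3 [order #3] market_sell(qty=7): fills=#2x#3:7@103; bids=[#2:1@103 #1:5@102] asks=[-]
After op 4 [order #4] limit_buy(price=103, qty=2): fills=none; bids=[#2:1@103 #4:2@103 #1:5@102] asks=[-]
After op 5 [order #5] market_buy(qty=4): fills=none; bids=[#2:1@103 #4:2@103 #1:5@102] asks=[-]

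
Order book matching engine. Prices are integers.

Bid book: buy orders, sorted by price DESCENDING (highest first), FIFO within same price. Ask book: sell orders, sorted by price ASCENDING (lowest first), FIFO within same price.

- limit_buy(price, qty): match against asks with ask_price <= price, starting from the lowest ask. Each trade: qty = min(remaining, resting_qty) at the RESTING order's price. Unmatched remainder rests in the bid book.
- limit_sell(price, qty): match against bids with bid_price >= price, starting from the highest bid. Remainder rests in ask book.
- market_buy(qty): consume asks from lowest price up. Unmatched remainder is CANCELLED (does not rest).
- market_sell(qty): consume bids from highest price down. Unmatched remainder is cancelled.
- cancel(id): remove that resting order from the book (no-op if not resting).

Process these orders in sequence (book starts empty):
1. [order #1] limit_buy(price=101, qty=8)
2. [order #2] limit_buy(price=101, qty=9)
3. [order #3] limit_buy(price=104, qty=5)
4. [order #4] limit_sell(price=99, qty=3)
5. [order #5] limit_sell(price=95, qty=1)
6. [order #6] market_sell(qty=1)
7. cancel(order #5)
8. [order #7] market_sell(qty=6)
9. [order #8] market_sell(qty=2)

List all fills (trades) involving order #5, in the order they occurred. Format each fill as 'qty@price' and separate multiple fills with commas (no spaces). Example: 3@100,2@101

Answer: 1@104

Derivation:
After op 1 [order #1] limit_buy(price=101, qty=8): fills=none; bids=[#1:8@101] asks=[-]
After op 2 [order #2] limit_buy(price=101, qty=9): fills=none; bids=[#1:8@101 #2:9@101] asks=[-]
After op 3 [order #3] limit_buy(price=104, qty=5): fills=none; bids=[#3:5@104 #1:8@101 #2:9@101] asks=[-]
After op 4 [order #4] limit_sell(price=99, qty=3): fills=#3x#4:3@104; bids=[#3:2@104 #1:8@101 #2:9@101] asks=[-]
After op 5 [order #5] limit_sell(price=95, qty=1): fills=#3x#5:1@104; bids=[#3:1@104 #1:8@101 #2:9@101] asks=[-]
After op 6 [order #6] market_sell(qty=1): fills=#3x#6:1@104; bids=[#1:8@101 #2:9@101] asks=[-]
After op 7 cancel(order #5): fills=none; bids=[#1:8@101 #2:9@101] asks=[-]
After op 8 [order #7] market_sell(qty=6): fills=#1x#7:6@101; bids=[#1:2@101 #2:9@101] asks=[-]
After op 9 [order #8] market_sell(qty=2): fills=#1x#8:2@101; bids=[#2:9@101] asks=[-]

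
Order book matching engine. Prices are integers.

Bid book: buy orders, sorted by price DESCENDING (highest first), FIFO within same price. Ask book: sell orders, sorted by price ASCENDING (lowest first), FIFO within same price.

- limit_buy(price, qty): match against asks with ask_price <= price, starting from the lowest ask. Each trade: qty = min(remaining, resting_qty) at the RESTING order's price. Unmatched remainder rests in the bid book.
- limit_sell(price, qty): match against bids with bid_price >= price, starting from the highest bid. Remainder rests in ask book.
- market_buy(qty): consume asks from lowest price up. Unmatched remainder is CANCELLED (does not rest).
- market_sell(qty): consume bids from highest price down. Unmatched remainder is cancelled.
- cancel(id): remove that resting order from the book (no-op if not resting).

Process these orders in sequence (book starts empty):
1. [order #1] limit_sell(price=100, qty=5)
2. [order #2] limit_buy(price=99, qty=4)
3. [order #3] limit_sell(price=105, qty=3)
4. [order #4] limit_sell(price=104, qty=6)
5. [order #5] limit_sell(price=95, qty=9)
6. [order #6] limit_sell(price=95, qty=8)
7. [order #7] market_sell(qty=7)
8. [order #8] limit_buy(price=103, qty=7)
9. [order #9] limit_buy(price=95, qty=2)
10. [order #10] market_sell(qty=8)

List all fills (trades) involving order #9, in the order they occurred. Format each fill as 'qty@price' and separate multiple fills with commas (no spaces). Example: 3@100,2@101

Answer: 2@95

Derivation:
After op 1 [order #1] limit_sell(price=100, qty=5): fills=none; bids=[-] asks=[#1:5@100]
After op 2 [order #2] limit_buy(price=99, qty=4): fills=none; bids=[#2:4@99] asks=[#1:5@100]
After op 3 [order #3] limit_sell(price=105, qty=3): fills=none; bids=[#2:4@99] asks=[#1:5@100 #3:3@105]
After op 4 [order #4] limit_sell(price=104, qty=6): fills=none; bids=[#2:4@99] asks=[#1:5@100 #4:6@104 #3:3@105]
After op 5 [order #5] limit_sell(price=95, qty=9): fills=#2x#5:4@99; bids=[-] asks=[#5:5@95 #1:5@100 #4:6@104 #3:3@105]
After op 6 [order #6] limit_sell(price=95, qty=8): fills=none; bids=[-] asks=[#5:5@95 #6:8@95 #1:5@100 #4:6@104 #3:3@105]
After op 7 [order #7] market_sell(qty=7): fills=none; bids=[-] asks=[#5:5@95 #6:8@95 #1:5@100 #4:6@104 #3:3@105]
After op 8 [order #8] limit_buy(price=103, qty=7): fills=#8x#5:5@95 #8x#6:2@95; bids=[-] asks=[#6:6@95 #1:5@100 #4:6@104 #3:3@105]
After op 9 [order #9] limit_buy(price=95, qty=2): fills=#9x#6:2@95; bids=[-] asks=[#6:4@95 #1:5@100 #4:6@104 #3:3@105]
After op 10 [order #10] market_sell(qty=8): fills=none; bids=[-] asks=[#6:4@95 #1:5@100 #4:6@104 #3:3@105]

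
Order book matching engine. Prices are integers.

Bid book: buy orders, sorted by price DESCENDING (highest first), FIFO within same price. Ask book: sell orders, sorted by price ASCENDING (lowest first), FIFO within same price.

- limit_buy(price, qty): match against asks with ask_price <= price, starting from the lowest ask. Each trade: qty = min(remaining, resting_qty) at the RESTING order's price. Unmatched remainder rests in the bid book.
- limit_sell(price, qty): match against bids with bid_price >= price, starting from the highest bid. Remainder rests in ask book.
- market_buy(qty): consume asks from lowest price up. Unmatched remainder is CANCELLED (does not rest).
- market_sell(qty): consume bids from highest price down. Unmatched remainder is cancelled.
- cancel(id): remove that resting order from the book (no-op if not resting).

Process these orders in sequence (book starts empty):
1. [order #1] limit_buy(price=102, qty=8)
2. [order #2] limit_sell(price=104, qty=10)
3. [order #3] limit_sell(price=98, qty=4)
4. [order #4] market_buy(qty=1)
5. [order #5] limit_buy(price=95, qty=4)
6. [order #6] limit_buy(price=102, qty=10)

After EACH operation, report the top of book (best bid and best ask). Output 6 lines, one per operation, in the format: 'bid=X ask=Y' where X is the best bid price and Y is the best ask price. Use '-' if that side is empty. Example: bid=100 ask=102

Answer: bid=102 ask=-
bid=102 ask=104
bid=102 ask=104
bid=102 ask=104
bid=102 ask=104
bid=102 ask=104

Derivation:
After op 1 [order #1] limit_buy(price=102, qty=8): fills=none; bids=[#1:8@102] asks=[-]
After op 2 [order #2] limit_sell(price=104, qty=10): fills=none; bids=[#1:8@102] asks=[#2:10@104]
After op 3 [order #3] limit_sell(price=98, qty=4): fills=#1x#3:4@102; bids=[#1:4@102] asks=[#2:10@104]
After op 4 [order #4] market_buy(qty=1): fills=#4x#2:1@104; bids=[#1:4@102] asks=[#2:9@104]
After op 5 [order #5] limit_buy(price=95, qty=4): fills=none; bids=[#1:4@102 #5:4@95] asks=[#2:9@104]
After op 6 [order #6] limit_buy(price=102, qty=10): fills=none; bids=[#1:4@102 #6:10@102 #5:4@95] asks=[#2:9@104]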